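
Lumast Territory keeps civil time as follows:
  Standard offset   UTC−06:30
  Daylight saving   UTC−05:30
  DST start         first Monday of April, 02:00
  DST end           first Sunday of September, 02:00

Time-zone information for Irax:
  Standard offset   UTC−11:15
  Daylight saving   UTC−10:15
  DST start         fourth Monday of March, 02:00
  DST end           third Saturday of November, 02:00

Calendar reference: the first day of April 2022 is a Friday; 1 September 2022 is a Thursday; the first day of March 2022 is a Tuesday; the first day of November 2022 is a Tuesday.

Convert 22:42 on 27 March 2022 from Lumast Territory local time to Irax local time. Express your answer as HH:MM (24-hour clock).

17:57

1 April 2022 is a Friday, so the first Monday is April 4.
1 September 2022 is a Thursday, so the first Sunday is September 4.
Daylight saving runs 4 April – 4 September; 27 March 2022 is outside that window, so Lumast Territory is on standard time at UTC−06:30.
22:42 Lumast Territory + 6h30m = 05:12 UTC (rolling into the next day, 28 March 2022).
1 March 2022 is a Tuesday, so the first Monday is March 7 and the fourth is March 28.
1 November 2022 is a Tuesday, so the first Saturday is November 5 and the third is November 19.
At the standard offset (UTC−11:15), 05:12 UTC − 11h15m = 17:57 Irax standard time (rolling into the previous day, 27 March 2022).
The standard-time date in Irax, 27 March 2022, does not fall between 28 March and 19 November, so daylight saving is not in effect and Irax is at UTC−11:15.
05:12 UTC − 11h15m = 17:57 Irax (rolling into the previous day, 27 March 2022).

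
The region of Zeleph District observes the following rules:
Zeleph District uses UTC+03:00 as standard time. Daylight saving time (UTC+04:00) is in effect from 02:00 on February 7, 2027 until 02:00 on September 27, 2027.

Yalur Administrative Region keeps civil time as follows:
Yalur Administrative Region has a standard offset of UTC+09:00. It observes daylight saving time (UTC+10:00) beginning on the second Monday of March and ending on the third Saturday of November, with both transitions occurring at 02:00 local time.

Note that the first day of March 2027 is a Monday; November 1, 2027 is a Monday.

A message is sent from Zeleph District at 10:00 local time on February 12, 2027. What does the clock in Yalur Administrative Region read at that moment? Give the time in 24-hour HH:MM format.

February 12, 2027 falls between 7 February and 27 September, so daylight saving is in effect and Zeleph District is at UTC+04:00.
10:00 Zeleph District − 4h = 06:00 UTC.
1 March 2027 is a Monday, so the first Monday is March 1 and the second is March 8.
1 November 2027 is a Monday, so the first Saturday is November 6 and the third is November 20.
At the standard offset (UTC+09:00), 06:00 UTC + 9h = 15:00 Yalur Administrative Region standard time.
The standard-time date in Yalur Administrative Region, February 12, 2027, does not fall between 8 March and 20 November, so daylight saving is not in effect and Yalur Administrative Region is at UTC+09:00.
06:00 UTC + 9h = 15:00 Yalur Administrative Region.

15:00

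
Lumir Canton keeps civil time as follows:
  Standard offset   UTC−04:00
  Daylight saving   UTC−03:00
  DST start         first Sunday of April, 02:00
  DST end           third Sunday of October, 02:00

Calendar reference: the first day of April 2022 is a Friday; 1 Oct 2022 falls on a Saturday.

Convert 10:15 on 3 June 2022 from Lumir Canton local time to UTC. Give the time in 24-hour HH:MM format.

1 April 2022 is a Friday, so the first Sunday is April 3.
1 October 2022 is a Saturday, so the first Sunday is October 2 and the third is October 16.
3 June 2022 falls between 3 April and 16 October, so daylight saving is in effect and Lumir Canton is at UTC−03:00.
10:15 local + 3h = 13:15 UTC.

13:15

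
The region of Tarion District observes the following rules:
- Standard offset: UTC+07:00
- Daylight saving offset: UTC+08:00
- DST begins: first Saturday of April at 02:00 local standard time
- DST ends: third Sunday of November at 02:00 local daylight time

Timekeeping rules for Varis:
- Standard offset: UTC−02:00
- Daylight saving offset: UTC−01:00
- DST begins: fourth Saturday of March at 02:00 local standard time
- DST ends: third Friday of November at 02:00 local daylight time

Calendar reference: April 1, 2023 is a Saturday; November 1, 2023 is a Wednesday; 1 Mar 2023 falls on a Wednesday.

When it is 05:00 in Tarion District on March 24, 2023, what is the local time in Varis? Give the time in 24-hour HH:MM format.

1 April 2023 is a Saturday, so the first Saturday is April 1.
1 November 2023 is a Wednesday, so the first Sunday is November 5 and the third is November 19.
March 24, 2023 is outside the daylight-saving period (1 April – 19 November), so Tarion District is on standard time, UTC+07:00.
05:00 Tarion District − 7h = 22:00 UTC (rolling into the previous day, 23 March 2023).
1 March 2023 is a Wednesday, so the first Saturday is March 4 and the fourth is March 25.
1 November 2023 is a Wednesday, so the first Friday is November 3 and the third is November 17.
At the standard offset (UTC−02:00), 22:00 UTC − 2h = 20:00 Varis standard time.
Daylight saving runs 25 March – 17 November; the standard-time date in Varis, March 23, 2023, is outside that window, so Varis is on standard time at UTC−02:00.
22:00 UTC − 2h = 20:00 Varis.

20:00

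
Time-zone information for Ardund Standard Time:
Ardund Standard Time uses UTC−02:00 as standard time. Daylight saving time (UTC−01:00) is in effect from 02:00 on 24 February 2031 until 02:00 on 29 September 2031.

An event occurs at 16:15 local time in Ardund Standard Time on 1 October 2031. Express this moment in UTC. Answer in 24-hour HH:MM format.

Daylight saving runs 24 February – 29 September; 1 October 2031 is outside that window, so Ardund Standard Time is on standard time at UTC−02:00.
16:15 local + 2h = 18:15 UTC.

18:15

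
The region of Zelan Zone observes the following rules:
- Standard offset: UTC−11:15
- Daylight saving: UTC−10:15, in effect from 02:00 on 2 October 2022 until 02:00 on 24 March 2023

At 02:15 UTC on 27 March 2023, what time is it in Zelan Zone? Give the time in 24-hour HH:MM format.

At the standard offset (UTC−11:15), 02:15 UTC − 11h15m = 15:00 Zelan Zone standard time (rolling into the previous day, 26 March 2023).
The standard-time date in Zelan Zone, 26 March 2023, is outside the daylight-saving period (2 October 2022 – 24 March 2023), so Zelan Zone is on standard time, UTC−11:15.
02:15 UTC − 11h15m = 15:00 local (rolling into the previous day, 26 March 2023).

15:00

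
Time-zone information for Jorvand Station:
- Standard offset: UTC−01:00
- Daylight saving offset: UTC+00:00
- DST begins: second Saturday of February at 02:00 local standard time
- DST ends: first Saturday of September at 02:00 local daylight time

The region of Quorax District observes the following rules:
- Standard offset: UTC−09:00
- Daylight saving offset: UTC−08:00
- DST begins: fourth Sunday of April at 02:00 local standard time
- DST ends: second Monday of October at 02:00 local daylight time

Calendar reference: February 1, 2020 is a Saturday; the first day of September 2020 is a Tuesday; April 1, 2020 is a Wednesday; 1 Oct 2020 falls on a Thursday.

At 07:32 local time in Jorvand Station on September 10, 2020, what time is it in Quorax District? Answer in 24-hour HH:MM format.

1 February 2020 is a Saturday, so the first Saturday is February 1 and the second is February 8.
1 September 2020 is a Tuesday, so the first Saturday is September 5.
September 10, 2020 does not fall between 8 February and 5 September, so daylight saving is not in effect and Jorvand Station is at UTC−01:00.
07:32 Jorvand Station + 1h = 08:32 UTC.
1 April 2020 is a Wednesday, so the first Sunday is April 5 and the fourth is April 26.
1 October 2020 is a Thursday, so the first Monday is October 5 and the second is October 12.
At the standard offset (UTC−09:00), 08:32 UTC − 9h = 23:32 Quorax District standard time (rolling into the previous day, 9 September 2020).
The standard-time date in Quorax District, September 9, 2020, falls between 26 April and 12 October, so daylight saving is in effect and Quorax District is at UTC−08:00.
08:32 UTC − 8h = 00:32 Quorax District.

00:32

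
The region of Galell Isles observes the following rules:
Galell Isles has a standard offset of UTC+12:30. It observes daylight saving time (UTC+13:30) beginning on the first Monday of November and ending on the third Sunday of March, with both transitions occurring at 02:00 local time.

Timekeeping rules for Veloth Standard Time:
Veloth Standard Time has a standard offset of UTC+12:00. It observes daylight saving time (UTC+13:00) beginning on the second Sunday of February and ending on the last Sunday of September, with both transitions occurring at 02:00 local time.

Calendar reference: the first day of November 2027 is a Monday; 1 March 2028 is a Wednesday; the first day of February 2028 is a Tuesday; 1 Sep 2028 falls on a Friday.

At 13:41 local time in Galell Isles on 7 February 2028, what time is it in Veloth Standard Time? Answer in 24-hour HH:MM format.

12:11

1 November 2027 is a Monday, so the first Monday is November 1.
1 March 2028 is a Wednesday, so the first Sunday is March 5 and the third is March 19.
7 February 2028 falls between 1 November 2027 and 19 March 2028, so daylight saving is in effect and Galell Isles is at UTC+13:30.
13:41 Galell Isles − 13h30m = 00:11 UTC.
1 February 2028 is a Tuesday, so the first Sunday is February 6 and the second is February 13.
1 September 2028 is a Friday, so Sundays fall on 3, 10, 17, 24; the last is September 24.
At the standard offset (UTC+12:00), 00:11 UTC + 12h = 12:11 Veloth Standard Time standard time.
The standard-time date in Veloth Standard Time, 7 February 2028, is outside the daylight-saving period (13 February – 24 September), so Veloth Standard Time is on standard time, UTC+12:00.
00:11 UTC + 12h = 12:11 Veloth Standard Time.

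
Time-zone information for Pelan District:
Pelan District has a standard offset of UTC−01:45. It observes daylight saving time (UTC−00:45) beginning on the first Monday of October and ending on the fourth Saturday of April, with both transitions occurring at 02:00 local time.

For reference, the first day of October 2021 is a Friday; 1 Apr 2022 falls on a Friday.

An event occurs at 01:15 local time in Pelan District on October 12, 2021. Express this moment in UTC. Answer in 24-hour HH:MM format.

1 October 2021 is a Friday, so the first Monday is October 4.
1 April 2022 is a Friday, so the first Saturday is April 2 and the fourth is April 23.
October 12, 2021 lies within the daylight-saving period (4 October 2021 – 23 April 2022), so Pelan District is on daylight time, UTC−00:45.
01:15 local + 0h45m = 02:00 UTC.

02:00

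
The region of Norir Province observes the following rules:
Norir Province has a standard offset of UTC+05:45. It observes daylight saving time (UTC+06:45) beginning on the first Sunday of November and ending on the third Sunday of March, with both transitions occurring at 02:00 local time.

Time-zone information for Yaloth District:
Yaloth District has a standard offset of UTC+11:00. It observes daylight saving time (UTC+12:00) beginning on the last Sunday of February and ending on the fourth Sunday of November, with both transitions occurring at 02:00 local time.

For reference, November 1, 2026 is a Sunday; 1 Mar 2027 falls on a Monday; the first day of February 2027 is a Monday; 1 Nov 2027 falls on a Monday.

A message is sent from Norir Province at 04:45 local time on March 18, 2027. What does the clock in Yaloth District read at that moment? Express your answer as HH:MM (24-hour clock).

1 November 2026 is a Sunday, so the first Sunday is November 1.
1 March 2027 is a Monday, so the first Sunday is March 7 and the third is March 21.
March 18, 2027 falls between 1 November 2026 and 21 March 2027, so daylight saving is in effect and Norir Province is at UTC+06:45.
04:45 Norir Province − 6h45m = 22:00 UTC (rolling into the previous day, 17 March 2027).
1 February 2027 is a Monday, so Sundays fall on 7, 14, 21, 28; the last is February 28.
1 November 2027 is a Monday, so the first Sunday is November 7 and the fourth is November 28.
At the standard offset (UTC+11:00), 22:00 UTC + 11h = 09:00 Yaloth District standard time (rolling into the next day, 18 March 2027).
The standard-time date in Yaloth District, March 18, 2027, lies within the daylight-saving period (28 February – 28 November), so Yaloth District is on daylight time, UTC+12:00.
22:00 UTC + 12h = 10:00 Yaloth District (rolling into the next day, 18 March 2027).

10:00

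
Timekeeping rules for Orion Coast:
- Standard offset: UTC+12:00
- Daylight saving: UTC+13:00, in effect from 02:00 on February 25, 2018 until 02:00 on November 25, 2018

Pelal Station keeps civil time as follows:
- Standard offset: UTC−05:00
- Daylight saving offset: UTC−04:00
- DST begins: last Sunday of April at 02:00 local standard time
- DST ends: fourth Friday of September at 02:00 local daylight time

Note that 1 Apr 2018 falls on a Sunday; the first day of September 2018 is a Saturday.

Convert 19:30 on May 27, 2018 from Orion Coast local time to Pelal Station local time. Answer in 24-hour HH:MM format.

Daylight saving runs 25 February – 25 November; May 27, 2018 is inside that window, so Orion Coast is at UTC+13:00.
19:30 Orion Coast − 13h = 06:30 UTC.
1 April 2018 is a Sunday, so Sundays fall on 1, 8, 15, 22, 29; the last is April 29.
1 September 2018 is a Saturday, so the first Friday is September 7 and the fourth is September 28.
At the standard offset (UTC−05:00), 06:30 UTC − 5h = 01:30 Pelal Station standard time.
Daylight saving runs 29 April – 28 September; the standard-time date in Pelal Station, May 27, 2018, is inside that window, so Pelal Station is at UTC−04:00.
06:30 UTC − 4h = 02:30 Pelal Station.

02:30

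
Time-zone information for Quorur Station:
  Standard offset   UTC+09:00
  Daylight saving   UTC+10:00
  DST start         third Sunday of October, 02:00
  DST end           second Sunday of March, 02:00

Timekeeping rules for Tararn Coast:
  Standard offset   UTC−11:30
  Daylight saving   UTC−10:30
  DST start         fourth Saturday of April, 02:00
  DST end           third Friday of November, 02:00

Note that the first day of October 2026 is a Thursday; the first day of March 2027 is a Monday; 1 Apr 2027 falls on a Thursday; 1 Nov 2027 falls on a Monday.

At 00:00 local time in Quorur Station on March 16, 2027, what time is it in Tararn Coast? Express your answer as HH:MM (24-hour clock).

1 October 2026 is a Thursday, so the first Sunday is October 4 and the third is October 18.
1 March 2027 is a Monday, so the first Sunday is March 7 and the second is March 14.
March 16, 2027 is outside the daylight-saving period (18 October 2026 – 14 March 2027), so Quorur Station is on standard time, UTC+09:00.
00:00 Quorur Station − 9h = 15:00 UTC (rolling into the previous day, 15 March 2027).
1 April 2027 is a Thursday, so the first Saturday is April 3 and the fourth is April 24.
1 November 2027 is a Monday, so the first Friday is November 5 and the third is November 19.
At the standard offset (UTC−11:30), 15:00 UTC − 11h30m = 03:30 Tararn Coast standard time.
The standard-time date in Tararn Coast, March 15, 2027, does not fall between 24 April and 19 November, so daylight saving is not in effect and Tararn Coast is at UTC−11:30.
15:00 UTC − 11h30m = 03:30 Tararn Coast.

03:30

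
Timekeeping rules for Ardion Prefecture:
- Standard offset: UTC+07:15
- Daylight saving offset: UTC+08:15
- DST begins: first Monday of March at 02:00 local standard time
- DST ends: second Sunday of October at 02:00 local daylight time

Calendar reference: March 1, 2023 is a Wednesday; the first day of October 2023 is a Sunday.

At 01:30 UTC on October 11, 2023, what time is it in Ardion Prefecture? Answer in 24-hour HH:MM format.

08:45

1 March 2023 is a Wednesday, so the first Monday is March 6.
1 October 2023 is a Sunday, so the first Sunday is October 1 and the second is October 8.
At the standard offset (UTC+07:15), 01:30 UTC + 7h15m = 08:45 Ardion Prefecture standard time.
The standard-time date in Ardion Prefecture, October 11, 2023, is outside the daylight-saving period (6 March – 8 October), so Ardion Prefecture is on standard time, UTC+07:15.
01:30 UTC + 7h15m = 08:45 local.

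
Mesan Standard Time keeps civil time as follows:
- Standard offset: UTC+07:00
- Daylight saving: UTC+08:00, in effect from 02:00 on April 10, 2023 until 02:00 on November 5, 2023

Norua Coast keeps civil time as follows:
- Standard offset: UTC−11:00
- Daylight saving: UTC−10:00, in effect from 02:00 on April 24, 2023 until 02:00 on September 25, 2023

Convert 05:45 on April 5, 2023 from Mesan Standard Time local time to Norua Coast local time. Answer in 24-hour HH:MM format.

11:45

April 5, 2023 does not fall between 10 April and 5 November, so daylight saving is not in effect and Mesan Standard Time is at UTC+07:00.
05:45 Mesan Standard Time − 7h = 22:45 UTC (rolling into the previous day, 4 April 2023).
At the standard offset (UTC−11:00), 22:45 UTC − 11h = 11:45 Norua Coast standard time.
Daylight saving runs 24 April – 25 September; the standard-time date in Norua Coast, April 4, 2023, is outside that window, so Norua Coast is on standard time at UTC−11:00.
22:45 UTC − 11h = 11:45 Norua Coast.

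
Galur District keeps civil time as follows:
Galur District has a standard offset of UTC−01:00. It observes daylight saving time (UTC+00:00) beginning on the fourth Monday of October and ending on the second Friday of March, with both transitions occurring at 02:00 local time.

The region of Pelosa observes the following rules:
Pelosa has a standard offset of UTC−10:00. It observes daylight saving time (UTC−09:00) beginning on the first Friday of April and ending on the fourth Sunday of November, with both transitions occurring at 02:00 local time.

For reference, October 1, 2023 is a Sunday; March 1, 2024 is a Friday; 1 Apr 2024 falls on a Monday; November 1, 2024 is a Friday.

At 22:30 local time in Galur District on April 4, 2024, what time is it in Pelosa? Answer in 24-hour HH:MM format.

13:30

1 October 2023 is a Sunday, so the first Monday is October 2 and the fourth is October 23.
1 March 2024 is a Friday, so the first Friday is March 1 and the second is March 8.
April 4, 2024 is outside the daylight-saving period (23 October 2023 – 8 March 2024), so Galur District is on standard time, UTC−01:00.
22:30 Galur District + 1h = 23:30 UTC.
1 April 2024 is a Monday, so the first Friday is April 5.
1 November 2024 is a Friday, so the first Sunday is November 3 and the fourth is November 24.
At the standard offset (UTC−10:00), 23:30 UTC − 10h = 13:30 Pelosa standard time.
The standard-time date in Pelosa, April 4, 2024, is outside the daylight-saving period (5 April – 24 November), so Pelosa is on standard time, UTC−10:00.
23:30 UTC − 10h = 13:30 Pelosa.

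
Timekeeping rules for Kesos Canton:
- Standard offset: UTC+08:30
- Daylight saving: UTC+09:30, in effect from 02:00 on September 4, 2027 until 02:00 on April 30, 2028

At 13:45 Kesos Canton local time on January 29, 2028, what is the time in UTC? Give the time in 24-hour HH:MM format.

January 29, 2028 falls between 4 September 2027 and 30 April 2028, so daylight saving is in effect and Kesos Canton is at UTC+09:30.
13:45 local − 9h30m = 04:15 UTC.

04:15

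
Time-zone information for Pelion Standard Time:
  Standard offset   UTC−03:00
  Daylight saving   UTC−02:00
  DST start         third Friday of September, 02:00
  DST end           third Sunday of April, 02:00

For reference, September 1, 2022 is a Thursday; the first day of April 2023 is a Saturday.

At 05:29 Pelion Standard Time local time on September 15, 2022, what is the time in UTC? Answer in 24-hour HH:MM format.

1 September 2022 is a Thursday, so the first Friday is September 2 and the third is September 16.
1 April 2023 is a Saturday, so the first Sunday is April 2 and the third is April 16.
September 15, 2022 is outside the daylight-saving period (16 September 2022 – 16 April 2023), so Pelion Standard Time is on standard time, UTC−03:00.
05:29 local + 3h = 08:29 UTC.

08:29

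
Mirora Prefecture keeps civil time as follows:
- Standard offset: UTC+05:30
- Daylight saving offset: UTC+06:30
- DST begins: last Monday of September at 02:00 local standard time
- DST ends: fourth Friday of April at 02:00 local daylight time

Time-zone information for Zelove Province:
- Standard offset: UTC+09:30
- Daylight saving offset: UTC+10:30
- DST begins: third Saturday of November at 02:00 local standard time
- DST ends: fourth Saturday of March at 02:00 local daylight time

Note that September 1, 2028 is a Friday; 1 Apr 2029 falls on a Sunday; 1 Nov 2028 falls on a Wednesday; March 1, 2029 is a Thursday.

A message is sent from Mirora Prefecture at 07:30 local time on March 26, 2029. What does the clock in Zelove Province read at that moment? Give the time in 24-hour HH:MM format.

10:30

1 September 2028 is a Friday, so Mondays fall on 4, 11, 18, 25; the last is September 25.
1 April 2029 is a Sunday, so the first Friday is April 6 and the fourth is April 27.
March 26, 2029 falls between 25 September 2028 and 27 April 2029, so daylight saving is in effect and Mirora Prefecture is at UTC+06:30.
07:30 Mirora Prefecture − 6h30m = 01:00 UTC.
1 November 2028 is a Wednesday, so the first Saturday is November 4 and the third is November 18.
1 March 2029 is a Thursday, so the first Saturday is March 3 and the fourth is March 24.
At the standard offset (UTC+09:30), 01:00 UTC + 9h30m = 10:30 Zelove Province standard time.
Daylight saving runs 18 November 2028 – 24 March 2029; the standard-time date in Zelove Province, March 26, 2029, is outside that window, so Zelove Province is on standard time at UTC+09:30.
01:00 UTC + 9h30m = 10:30 Zelove Province.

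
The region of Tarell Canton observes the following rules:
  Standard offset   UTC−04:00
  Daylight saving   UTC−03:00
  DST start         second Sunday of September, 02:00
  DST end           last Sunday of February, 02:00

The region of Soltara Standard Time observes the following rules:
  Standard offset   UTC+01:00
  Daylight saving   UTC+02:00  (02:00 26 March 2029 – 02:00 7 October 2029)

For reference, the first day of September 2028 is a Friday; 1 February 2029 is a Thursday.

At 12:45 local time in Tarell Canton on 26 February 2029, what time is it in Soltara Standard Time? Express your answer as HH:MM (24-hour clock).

17:45

1 September 2028 is a Friday, so the first Sunday is September 3 and the second is September 10.
1 February 2029 is a Thursday, so Sundays fall on 4, 11, 18, 25; the last is February 25.
Daylight saving runs 10 September 2028 – 25 February 2029; 26 February 2029 is outside that window, so Tarell Canton is on standard time at UTC−04:00.
12:45 Tarell Canton + 4h = 16:45 UTC.
At the standard offset (UTC+01:00), 16:45 UTC + 1h = 17:45 Soltara Standard Time standard time.
Daylight saving runs 26 March – 7 October; the standard-time date in Soltara Standard Time, 26 February 2029, is outside that window, so Soltara Standard Time is on standard time at UTC+01:00.
16:45 UTC + 1h = 17:45 Soltara Standard Time.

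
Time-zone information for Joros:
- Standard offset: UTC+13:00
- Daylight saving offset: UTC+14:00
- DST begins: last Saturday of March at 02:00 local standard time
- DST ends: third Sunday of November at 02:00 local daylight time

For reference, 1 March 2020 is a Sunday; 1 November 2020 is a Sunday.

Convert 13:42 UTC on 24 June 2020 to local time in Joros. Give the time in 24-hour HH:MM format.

1 March 2020 is a Sunday, so Saturdays fall on 7, 14, 21, 28; the last is March 28.
1 November 2020 is a Sunday, so the first Sunday is November 1 and the third is November 15.
At the standard offset (UTC+13:00), 13:42 UTC + 13h = 02:42 Joros standard time (rolling into the next day, 25 June 2020).
The standard-time date in Joros, 25 June 2020, falls between 28 March and 15 November, so daylight saving is in effect and Joros is at UTC+14:00.
13:42 UTC + 14h = 03:42 local (rolling into the next day, 25 June 2020).

03:42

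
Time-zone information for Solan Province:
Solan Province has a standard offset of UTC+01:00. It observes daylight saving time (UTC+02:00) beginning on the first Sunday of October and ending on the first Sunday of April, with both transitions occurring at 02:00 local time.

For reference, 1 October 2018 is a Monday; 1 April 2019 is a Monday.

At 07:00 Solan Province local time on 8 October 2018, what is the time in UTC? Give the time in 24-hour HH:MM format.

1 October 2018 is a Monday, so the first Sunday is October 7.
1 April 2019 is a Monday, so the first Sunday is April 7.
8 October 2018 lies within the daylight-saving period (7 October 2018 – 7 April 2019), so Solan Province is on daylight time, UTC+02:00.
07:00 local − 2h = 05:00 UTC.

05:00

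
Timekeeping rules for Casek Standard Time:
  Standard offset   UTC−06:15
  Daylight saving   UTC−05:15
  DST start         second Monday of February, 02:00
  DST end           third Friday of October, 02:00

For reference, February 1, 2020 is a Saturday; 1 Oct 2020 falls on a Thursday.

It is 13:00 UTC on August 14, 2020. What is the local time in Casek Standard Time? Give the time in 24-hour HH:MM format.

1 February 2020 is a Saturday, so the first Monday is February 3 and the second is February 10.
1 October 2020 is a Thursday, so the first Friday is October 2 and the third is October 16.
At the standard offset (UTC−06:15), 13:00 UTC − 6h15m = 06:45 Casek Standard Time standard time.
Daylight saving runs 10 February – 16 October; the standard-time date in Casek Standard Time, August 14, 2020, is inside that window, so Casek Standard Time is at UTC−05:15.
13:00 UTC − 5h15m = 07:45 local.

07:45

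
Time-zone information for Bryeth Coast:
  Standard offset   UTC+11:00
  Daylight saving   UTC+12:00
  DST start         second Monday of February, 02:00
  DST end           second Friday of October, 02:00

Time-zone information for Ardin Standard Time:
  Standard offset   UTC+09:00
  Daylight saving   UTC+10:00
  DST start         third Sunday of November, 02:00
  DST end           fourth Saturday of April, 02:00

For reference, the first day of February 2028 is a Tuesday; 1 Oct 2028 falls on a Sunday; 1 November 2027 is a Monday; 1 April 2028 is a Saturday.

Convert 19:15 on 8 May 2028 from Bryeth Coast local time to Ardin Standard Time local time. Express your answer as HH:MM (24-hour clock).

1 February 2028 is a Tuesday, so the first Monday is February 7 and the second is February 14.
1 October 2028 is a Sunday, so the first Friday is October 6 and the second is October 13.
8 May 2028 falls between 14 February and 13 October, so daylight saving is in effect and Bryeth Coast is at UTC+12:00.
19:15 Bryeth Coast − 12h = 07:15 UTC.
1 November 2027 is a Monday, so the first Sunday is November 7 and the third is November 21.
1 April 2028 is a Saturday, so the first Saturday is April 1 and the fourth is April 22.
At the standard offset (UTC+09:00), 07:15 UTC + 9h = 16:15 Ardin Standard Time standard time.
Daylight saving runs 21 November 2027 – 22 April 2028; the standard-time date in Ardin Standard Time, 8 May 2028, is outside that window, so Ardin Standard Time is on standard time at UTC+09:00.
07:15 UTC + 9h = 16:15 Ardin Standard Time.

16:15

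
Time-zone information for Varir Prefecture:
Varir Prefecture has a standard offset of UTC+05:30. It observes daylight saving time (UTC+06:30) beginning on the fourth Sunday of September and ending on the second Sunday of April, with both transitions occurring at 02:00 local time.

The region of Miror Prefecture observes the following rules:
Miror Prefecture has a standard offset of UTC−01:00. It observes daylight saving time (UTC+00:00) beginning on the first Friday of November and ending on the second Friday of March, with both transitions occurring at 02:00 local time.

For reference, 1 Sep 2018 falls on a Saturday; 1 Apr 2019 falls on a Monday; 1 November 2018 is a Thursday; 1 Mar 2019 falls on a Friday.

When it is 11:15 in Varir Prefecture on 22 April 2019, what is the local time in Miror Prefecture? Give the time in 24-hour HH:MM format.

1 September 2018 is a Saturday, so the first Sunday is September 2 and the fourth is September 23.
1 April 2019 is a Monday, so the first Sunday is April 7 and the second is April 14.
Daylight saving runs 23 September 2018 – 14 April 2019; 22 April 2019 is outside that window, so Varir Prefecture is on standard time at UTC+05:30.
11:15 Varir Prefecture − 5h30m = 05:45 UTC.
1 November 2018 is a Thursday, so the first Friday is November 2.
1 March 2019 is a Friday, so the first Friday is March 1 and the second is March 8.
At the standard offset (UTC−01:00), 05:45 UTC − 1h = 04:45 Miror Prefecture standard time.
Daylight saving runs 2 November 2018 – 8 March 2019; the standard-time date in Miror Prefecture, 22 April 2019, is outside that window, so Miror Prefecture is on standard time at UTC−01:00.
05:45 UTC − 1h = 04:45 Miror Prefecture.

04:45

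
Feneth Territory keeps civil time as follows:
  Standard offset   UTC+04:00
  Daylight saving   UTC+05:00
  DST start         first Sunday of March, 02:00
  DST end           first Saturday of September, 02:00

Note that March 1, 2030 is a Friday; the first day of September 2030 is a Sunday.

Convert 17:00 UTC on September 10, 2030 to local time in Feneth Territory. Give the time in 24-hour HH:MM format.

1 March 2030 is a Friday, so the first Sunday is March 3.
1 September 2030 is a Sunday, so the first Saturday is September 7.
At the standard offset (UTC+04:00), 17:00 UTC + 4h = 21:00 Feneth Territory standard time.
The standard-time date in Feneth Territory, September 10, 2030, does not fall between 3 March and 7 September, so daylight saving is not in effect and Feneth Territory is at UTC+04:00.
17:00 UTC + 4h = 21:00 local.

21:00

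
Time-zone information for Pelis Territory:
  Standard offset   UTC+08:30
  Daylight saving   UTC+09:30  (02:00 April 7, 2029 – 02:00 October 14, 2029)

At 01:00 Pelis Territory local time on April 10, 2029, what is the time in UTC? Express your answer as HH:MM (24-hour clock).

April 10, 2029 lies within the daylight-saving period (7 April – 14 October), so Pelis Territory is on daylight time, UTC+09:30.
01:00 local − 9h30m = 15:30 UTC (rolling into the previous day, 9 April 2029).

15:30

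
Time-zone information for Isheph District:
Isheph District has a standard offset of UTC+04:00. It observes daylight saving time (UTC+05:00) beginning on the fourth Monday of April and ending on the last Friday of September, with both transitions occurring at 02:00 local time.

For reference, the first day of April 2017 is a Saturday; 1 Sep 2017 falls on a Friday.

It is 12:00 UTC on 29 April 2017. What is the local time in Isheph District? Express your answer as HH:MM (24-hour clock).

1 April 2017 is a Saturday, so the first Monday is April 3 and the fourth is April 24.
1 September 2017 is a Friday, so Fridays fall on 1, 8, 15, 22, 29; the last is September 29.
At the standard offset (UTC+04:00), 12:00 UTC + 4h = 16:00 Isheph District standard time.
Daylight saving runs 24 April – 29 September; the standard-time date in Isheph District, 29 April 2017, is inside that window, so Isheph District is at UTC+05:00.
12:00 UTC + 5h = 17:00 local.

17:00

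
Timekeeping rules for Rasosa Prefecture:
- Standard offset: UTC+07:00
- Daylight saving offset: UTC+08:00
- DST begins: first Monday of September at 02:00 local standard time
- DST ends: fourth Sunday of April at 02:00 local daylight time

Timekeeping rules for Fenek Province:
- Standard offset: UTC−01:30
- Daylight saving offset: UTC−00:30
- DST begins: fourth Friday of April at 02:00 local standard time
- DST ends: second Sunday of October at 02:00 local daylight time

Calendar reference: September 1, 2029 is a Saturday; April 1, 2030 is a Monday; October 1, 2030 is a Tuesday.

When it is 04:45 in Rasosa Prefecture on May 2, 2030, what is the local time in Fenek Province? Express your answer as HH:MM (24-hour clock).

21:15

1 September 2029 is a Saturday, so the first Monday is September 3.
1 April 2030 is a Monday, so the first Sunday is April 7 and the fourth is April 28.
Daylight saving runs 3 September 2029 – 28 April 2030; May 2, 2030 is outside that window, so Rasosa Prefecture is on standard time at UTC+07:00.
04:45 Rasosa Prefecture − 7h = 21:45 UTC (rolling into the previous day, 1 May 2030).
1 April 2030 is a Monday, so the first Friday is April 5 and the fourth is April 26.
1 October 2030 is a Tuesday, so the first Sunday is October 6 and the second is October 13.
At the standard offset (UTC−01:30), 21:45 UTC − 1h30m = 20:15 Fenek Province standard time.
The standard-time date in Fenek Province, May 1, 2030, falls between 26 April and 13 October, so daylight saving is in effect and Fenek Province is at UTC−00:30.
21:45 UTC − 0h30m = 21:15 Fenek Province.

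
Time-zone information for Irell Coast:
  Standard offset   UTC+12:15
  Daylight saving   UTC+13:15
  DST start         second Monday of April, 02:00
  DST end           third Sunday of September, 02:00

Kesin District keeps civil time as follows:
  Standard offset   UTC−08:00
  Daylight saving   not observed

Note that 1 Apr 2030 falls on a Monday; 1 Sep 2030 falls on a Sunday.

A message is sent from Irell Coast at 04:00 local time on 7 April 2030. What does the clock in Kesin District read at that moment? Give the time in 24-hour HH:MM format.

1 April 2030 is a Monday, so the first Monday is April 1 and the second is April 8.
1 September 2030 is a Sunday, so the first Sunday is September 1 and the third is September 15.
7 April 2030 does not fall between 8 April and 15 September, so daylight saving is not in effect and Irell Coast is at UTC+12:15.
04:00 Irell Coast − 12h15m = 15:45 UTC (rolling into the previous day, 6 April 2030).
Kesin District has no daylight saving, so its offset is UTC−08:00 year-round.
15:45 UTC − 8h = 07:45 Kesin District.

07:45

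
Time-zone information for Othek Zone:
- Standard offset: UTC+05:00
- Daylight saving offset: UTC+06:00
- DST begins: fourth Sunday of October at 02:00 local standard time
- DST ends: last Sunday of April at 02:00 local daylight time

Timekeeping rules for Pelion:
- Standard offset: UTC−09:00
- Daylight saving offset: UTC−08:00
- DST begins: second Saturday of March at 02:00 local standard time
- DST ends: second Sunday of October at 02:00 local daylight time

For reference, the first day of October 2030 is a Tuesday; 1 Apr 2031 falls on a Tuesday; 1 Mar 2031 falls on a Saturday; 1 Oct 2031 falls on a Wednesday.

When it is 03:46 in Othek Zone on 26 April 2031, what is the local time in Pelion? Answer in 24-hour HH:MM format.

13:46

1 October 2030 is a Tuesday, so the first Sunday is October 6 and the fourth is October 27.
1 April 2031 is a Tuesday, so Sundays fall on 6, 13, 20, 27; the last is April 27.
26 April 2031 falls between 27 October 2030 and 27 April 2031, so daylight saving is in effect and Othek Zone is at UTC+06:00.
03:46 Othek Zone − 6h = 21:46 UTC (rolling into the previous day, 25 April 2031).
1 March 2031 is a Saturday, so the first Saturday is March 1 and the second is March 8.
1 October 2031 is a Wednesday, so the first Sunday is October 5 and the second is October 12.
At the standard offset (UTC−09:00), 21:46 UTC − 9h = 12:46 Pelion standard time.
Daylight saving runs 8 March – 12 October; the standard-time date in Pelion, 25 April 2031, is inside that window, so Pelion is at UTC−08:00.
21:46 UTC − 8h = 13:46 Pelion.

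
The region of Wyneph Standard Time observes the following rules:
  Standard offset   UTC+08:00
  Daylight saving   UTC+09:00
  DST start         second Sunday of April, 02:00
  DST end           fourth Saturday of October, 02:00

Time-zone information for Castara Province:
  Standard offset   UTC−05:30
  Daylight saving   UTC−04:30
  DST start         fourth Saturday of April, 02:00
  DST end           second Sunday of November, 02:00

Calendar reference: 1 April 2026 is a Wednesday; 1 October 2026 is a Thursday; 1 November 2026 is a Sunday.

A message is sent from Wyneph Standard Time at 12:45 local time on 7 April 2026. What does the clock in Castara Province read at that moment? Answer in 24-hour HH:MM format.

1 April 2026 is a Wednesday, so the first Sunday is April 5 and the second is April 12.
1 October 2026 is a Thursday, so the first Saturday is October 3 and the fourth is October 24.
7 April 2026 does not fall between 12 April and 24 October, so daylight saving is not in effect and Wyneph Standard Time is at UTC+08:00.
12:45 Wyneph Standard Time − 8h = 04:45 UTC.
1 April 2026 is a Wednesday, so the first Saturday is April 4 and the fourth is April 25.
1 November 2026 is a Sunday, so the first Sunday is November 1 and the second is November 8.
At the standard offset (UTC−05:30), 04:45 UTC − 5h30m = 23:15 Castara Province standard time (rolling into the previous day, 6 April 2026).
Daylight saving runs 25 April – 8 November; the standard-time date in Castara Province, 6 April 2026, is outside that window, so Castara Province is on standard time at UTC−05:30.
04:45 UTC − 5h30m = 23:15 Castara Province (rolling into the previous day, 6 April 2026).

23:15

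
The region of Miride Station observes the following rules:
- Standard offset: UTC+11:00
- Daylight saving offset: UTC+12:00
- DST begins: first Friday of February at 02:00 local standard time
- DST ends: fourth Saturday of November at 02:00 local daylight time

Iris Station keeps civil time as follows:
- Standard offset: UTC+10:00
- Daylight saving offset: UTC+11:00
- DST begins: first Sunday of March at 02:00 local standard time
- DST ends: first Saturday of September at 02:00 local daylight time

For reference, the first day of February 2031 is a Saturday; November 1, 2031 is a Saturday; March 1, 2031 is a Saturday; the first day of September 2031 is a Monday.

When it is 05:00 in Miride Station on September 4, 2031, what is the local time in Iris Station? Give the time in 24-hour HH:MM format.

04:00

1 February 2031 is a Saturday, so the first Friday is February 7.
1 November 2031 is a Saturday, so the first Saturday is November 1 and the fourth is November 22.
September 4, 2031 lies within the daylight-saving period (7 February – 22 November), so Miride Station is on daylight time, UTC+12:00.
05:00 Miride Station − 12h = 17:00 UTC (rolling into the previous day, 3 September 2031).
1 March 2031 is a Saturday, so the first Sunday is March 2.
1 September 2031 is a Monday, so the first Saturday is September 6.
At the standard offset (UTC+10:00), 17:00 UTC + 10h = 03:00 Iris Station standard time (rolling into the next day, 4 September 2031).
The standard-time date in Iris Station, September 4, 2031, lies within the daylight-saving period (2 March – 6 September), so Iris Station is on daylight time, UTC+11:00.
17:00 UTC + 11h = 04:00 Iris Station (rolling into the next day, 4 September 2031).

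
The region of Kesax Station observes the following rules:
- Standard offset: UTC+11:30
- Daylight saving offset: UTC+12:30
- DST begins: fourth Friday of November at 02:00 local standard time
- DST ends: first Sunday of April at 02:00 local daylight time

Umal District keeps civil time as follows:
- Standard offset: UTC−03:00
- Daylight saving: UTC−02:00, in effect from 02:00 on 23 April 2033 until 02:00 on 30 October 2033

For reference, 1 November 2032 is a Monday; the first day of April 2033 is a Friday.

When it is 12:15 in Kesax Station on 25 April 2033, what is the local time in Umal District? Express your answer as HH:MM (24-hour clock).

22:45

1 November 2032 is a Monday, so the first Friday is November 5 and the fourth is November 26.
1 April 2033 is a Friday, so the first Sunday is April 3.
Daylight saving runs 26 November 2032 – 3 April 2033; 25 April 2033 is outside that window, so Kesax Station is on standard time at UTC+11:30.
12:15 Kesax Station − 11h30m = 00:45 UTC.
At the standard offset (UTC−03:00), 00:45 UTC − 3h = 21:45 Umal District standard time (rolling into the previous day, 24 April 2033).
The standard-time date in Umal District, 24 April 2033, falls between 23 April and 30 October, so daylight saving is in effect and Umal District is at UTC−02:00.
00:45 UTC − 2h = 22:45 Umal District (rolling into the previous day, 24 April 2033).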